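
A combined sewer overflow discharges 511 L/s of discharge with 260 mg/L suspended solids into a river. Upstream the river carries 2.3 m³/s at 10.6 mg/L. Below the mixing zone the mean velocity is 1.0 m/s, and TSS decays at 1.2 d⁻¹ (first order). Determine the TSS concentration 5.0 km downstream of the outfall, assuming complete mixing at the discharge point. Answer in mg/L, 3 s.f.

511 L/s = 0.511 m³/s.
After complete mixing, C₀ = (0.511·260 + 2.3·10.6) / 2.811 = 55.94 mg/L.
Travel time t = 5000 m / 1.0 m/s = 5000 s = 0.05787 d.
C = 55.94·exp(−1.2·0.05787) = 55.94·0.9329 = 52.18 mg/L.

52.2 mg/L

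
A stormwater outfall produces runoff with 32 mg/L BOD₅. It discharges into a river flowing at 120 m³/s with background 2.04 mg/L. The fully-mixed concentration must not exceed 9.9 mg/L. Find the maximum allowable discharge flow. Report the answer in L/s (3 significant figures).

Mass balance at complete mixing: C_std·(Q_w + Q_r) = Q_w·C_e + Q_r·C_b.
Rearranging, Q_w = Q_r·(C_std − C_b)/(C_e − C_std) = 120·(9.9 − 2.04) / (32 − 9.9) = 42.68 m³/s.
= 4.268e+04 L/s.

42700 L/s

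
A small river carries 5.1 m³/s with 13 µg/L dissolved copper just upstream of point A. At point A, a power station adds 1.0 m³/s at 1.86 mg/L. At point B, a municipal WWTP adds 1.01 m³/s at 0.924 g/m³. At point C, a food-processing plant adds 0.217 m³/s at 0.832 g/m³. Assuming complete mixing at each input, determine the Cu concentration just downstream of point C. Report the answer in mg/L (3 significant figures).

13 µg/L = 0.013 mg/L.
After input A: C = (5.1·0.013 + 1·1.86) / 6.1 = 0.3158 mg/L.
After input B: C = (6.1·0.3158 + 1.01·0.924) / 7.11 = 0.4022 mg/L.
After input C: C = (7.11·0.4022 + 0.217·0.832) / 7.327 = 0.4149 mg/L.

0.415 mg/L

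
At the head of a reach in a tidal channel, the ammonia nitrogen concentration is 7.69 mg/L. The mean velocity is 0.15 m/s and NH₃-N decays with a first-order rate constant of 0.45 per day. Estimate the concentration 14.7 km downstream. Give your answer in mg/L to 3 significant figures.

4.62 mg/L

Travel time t = 14.7 km / 0.15 m/s = 1.47e+04/0.15 = 9.8e+04 s = 1.134 d.
First-order decay: C = 7.69·exp(−0.45·1.134) = 7.69·0.6002 = 4.616 mg/L.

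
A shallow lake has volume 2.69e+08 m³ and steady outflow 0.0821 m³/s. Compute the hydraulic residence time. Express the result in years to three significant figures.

Q = 0.0821 m³/s × 3.156e+07 s/yr = 2.591e+06 m³/yr.
Hydraulic residence time τ = V/Q = 2.69e+08/2.591e+06 = 103.8 yr.

104 yr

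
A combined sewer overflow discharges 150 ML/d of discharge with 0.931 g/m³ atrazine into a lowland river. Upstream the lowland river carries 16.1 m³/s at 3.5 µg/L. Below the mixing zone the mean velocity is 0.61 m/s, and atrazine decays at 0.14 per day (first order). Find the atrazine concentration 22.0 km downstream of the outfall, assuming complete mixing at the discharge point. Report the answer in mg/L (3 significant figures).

150 ML/d = 1.736 m³/s.
3.5 µg/L = 0.0035 mg/L.
After complete mixing, C₀ = (1.736·0.931 + 16.1·0.0035) / 17.84 = 0.09378 mg/L.
Travel time t = 2.2e+04 m / 0.61 m/s = 3.607e+04 s = 0.4174 d.
C = 0.09378·exp(−0.14·0.4174) = 0.09378·0.9432 = 0.08846 mg/L.

0.0885 mg/L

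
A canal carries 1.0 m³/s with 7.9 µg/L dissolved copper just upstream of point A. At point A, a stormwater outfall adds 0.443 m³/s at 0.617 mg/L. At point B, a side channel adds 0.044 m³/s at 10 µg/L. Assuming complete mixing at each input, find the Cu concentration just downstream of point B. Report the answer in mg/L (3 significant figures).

0.189 mg/L

7.9 µg/L = 0.0079 mg/L.
After input A: C = (1·0.0079 + 0.443·0.617) / 1.443 = 0.1949 mg/L.
10 µg/L = 0.01 mg/L.
After input B: C = (1.443·0.1949 + 0.044·0.01) / 1.487 = 0.1894 mg/L.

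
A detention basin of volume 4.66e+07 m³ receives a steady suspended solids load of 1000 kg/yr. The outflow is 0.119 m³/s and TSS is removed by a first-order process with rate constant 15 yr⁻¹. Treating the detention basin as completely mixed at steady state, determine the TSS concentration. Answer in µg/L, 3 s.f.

1.42 µg/L

Outflow Q = 0.119 m³/s × 3.156e+07 s/yr = 3.755e+06 m³/yr.
Steady-state CSTR mass balance: W = Q·C + k·V·C, so C = W/(Q + kV).
Q + kV = 3.755e+06 + 15·4.66e+07 = 7.028e+08 m³/yr.
C = 1000/7.028e+08 = 1.423e-06 kg/m³ = 0.001423 mg/L = 1.423 µg/L.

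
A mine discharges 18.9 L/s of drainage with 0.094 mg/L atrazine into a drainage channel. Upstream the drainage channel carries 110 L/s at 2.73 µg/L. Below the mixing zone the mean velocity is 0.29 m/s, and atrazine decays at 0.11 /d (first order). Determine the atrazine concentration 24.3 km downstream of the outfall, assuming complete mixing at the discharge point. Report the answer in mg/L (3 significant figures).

18.9 L/s = 0.0189 m³/s.
110 L/s = 0.11 m³/s.
2.73 µg/L = 0.00273 mg/L.
After complete mixing, C₀ = (0.0189·0.094 + 0.11·0.00273) / 0.1289 = 0.01611 mg/L.
Travel time t = 2.43e+04 m / 0.29 m/s = 8.379e+04 s = 0.9698 d.
C = 0.01611·exp(−0.11·0.9698) = 0.01611·0.8988 = 0.01448 mg/L.

0.0145 mg/L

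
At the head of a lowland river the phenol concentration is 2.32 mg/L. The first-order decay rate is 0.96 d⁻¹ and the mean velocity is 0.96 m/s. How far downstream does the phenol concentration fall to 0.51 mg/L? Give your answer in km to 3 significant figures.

131 km

From C = C₀·e^(−kt), t = ln(C₀/C)/k = ln(2.32/0.51)/0.96 = 1.515/0.96 = 1.578 d.
Distance = v·t = 0.96 m/s × 1.363e+05 s = 1.309e+05 m = 130.9 km.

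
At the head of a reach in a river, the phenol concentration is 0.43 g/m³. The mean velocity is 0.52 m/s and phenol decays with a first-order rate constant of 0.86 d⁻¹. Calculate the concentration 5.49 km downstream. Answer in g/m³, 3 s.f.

0.387 g/m³

Travel time t = 5.49 km / 0.52 m/s = 5490/0.52 = 1.056e+04 s = 0.1222 d.
First-order decay: C = 0.43·exp(−0.86·0.1222) = 0.43·0.9002 = 0.3871 g/m³.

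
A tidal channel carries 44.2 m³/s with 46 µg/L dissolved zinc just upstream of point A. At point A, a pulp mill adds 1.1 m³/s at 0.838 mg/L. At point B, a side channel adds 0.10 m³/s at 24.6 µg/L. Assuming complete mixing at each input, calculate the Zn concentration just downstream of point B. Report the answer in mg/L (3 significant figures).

46 µg/L = 0.046 mg/L.
After input A: C = (44.2·0.046 + 1.1·0.838) / 45.3 = 0.06523 mg/L.
24.6 µg/L = 0.0246 mg/L.
After input B: C = (45.3·0.06523 + 0.1·0.0246) / 45.4 = 0.06514 mg/L.

0.0651 mg/L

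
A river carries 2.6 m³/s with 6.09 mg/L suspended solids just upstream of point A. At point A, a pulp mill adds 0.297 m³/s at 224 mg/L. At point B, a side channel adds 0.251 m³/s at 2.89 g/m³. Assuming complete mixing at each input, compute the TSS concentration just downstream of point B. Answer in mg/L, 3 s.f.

After input A: C = (2.6·6.09 + 0.297·224) / 2.897 = 28.43 mg/L.
After input B: C = (2.897·28.43 + 0.251·2.89) / 3.148 = 26.39 mg/L.

26.4 mg/L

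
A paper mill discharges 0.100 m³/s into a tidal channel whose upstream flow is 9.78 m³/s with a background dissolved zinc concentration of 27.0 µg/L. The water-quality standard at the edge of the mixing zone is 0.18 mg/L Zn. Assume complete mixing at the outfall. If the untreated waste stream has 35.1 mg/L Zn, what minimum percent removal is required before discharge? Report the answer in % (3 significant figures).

27.0 µg/L = 0.027 mg/L.
Mass balance: 0.18·9.88 = 0.1·Cₑ + 9.78·0.027.
Cₑ = (1.778 − 0.2641) / 0.1 = 15.14 mg/L.
Required removal = 1 − 15.14/35.1 = 56.86 %.

56.9 %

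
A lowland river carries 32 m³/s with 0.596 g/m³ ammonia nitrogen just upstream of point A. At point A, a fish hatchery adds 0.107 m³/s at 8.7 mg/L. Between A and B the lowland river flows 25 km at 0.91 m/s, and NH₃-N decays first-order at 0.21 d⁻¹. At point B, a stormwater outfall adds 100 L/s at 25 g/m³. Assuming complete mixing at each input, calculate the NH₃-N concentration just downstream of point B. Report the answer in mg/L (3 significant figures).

0.659 mg/L

After input A: C = (32·0.596 + 0.107·8.7) / 32.11 = 0.623 mg/L.
Over the 25 km reach to input B (t = 2.747e+04 s = 0.318 d), decay gives C = 0.623·exp(−0.21·0.318) = 0.5828 mg/L.
100 L/s = 0.1 m³/s.
After input B: C = (32.11·0.5828 + 0.1·25) / 32.21 = 0.6586 mg/L.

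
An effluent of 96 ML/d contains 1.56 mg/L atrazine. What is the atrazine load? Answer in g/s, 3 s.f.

96 ML/d = 1.111 m³/s.
Mass flux = Q·C = 1.111 m³/s × 1.56 g/m³ = 1.733 g/s.

1.73 g/s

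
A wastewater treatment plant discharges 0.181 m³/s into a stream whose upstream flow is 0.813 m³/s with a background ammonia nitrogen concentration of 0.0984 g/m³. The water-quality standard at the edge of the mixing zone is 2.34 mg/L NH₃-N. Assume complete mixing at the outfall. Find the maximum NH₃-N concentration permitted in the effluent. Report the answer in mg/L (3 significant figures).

Mass balance: 2.34·0.994 = 0.181·Cₑ + 0.813·0.0984.
Cₑ = (2.326 − 0.08) / 0.181 = 12.41 mg/L.

12.4 mg/L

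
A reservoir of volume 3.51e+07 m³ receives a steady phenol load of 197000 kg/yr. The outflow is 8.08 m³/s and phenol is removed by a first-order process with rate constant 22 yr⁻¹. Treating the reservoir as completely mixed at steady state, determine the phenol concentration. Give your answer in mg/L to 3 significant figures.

0.192 mg/L

Outflow Q = 8.08 m³/s × 3.156e+07 s/yr = 2.55e+08 m³/yr.
Steady-state CSTR mass balance: W = Q·C + k·V·C, so C = W/(Q + kV).
Q + kV = 2.55e+08 + 22·3.51e+07 = 1.027e+09 m³/yr.
C = 197000/1.027e+09 = 0.0001918 kg/m³ = 0.1918 mg/L.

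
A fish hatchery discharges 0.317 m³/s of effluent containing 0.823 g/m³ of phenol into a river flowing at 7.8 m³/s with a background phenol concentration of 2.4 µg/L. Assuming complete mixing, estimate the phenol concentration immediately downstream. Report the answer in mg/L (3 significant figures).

2.4 µg/L = 0.0024 mg/L.
By mass balance at complete mixing, C = (0.317·0.823 + 7.8·0.0024) / (0.317 + 7.8) = 0.2796/8.117 = 0.03445 mg/L.

0.0344 mg/L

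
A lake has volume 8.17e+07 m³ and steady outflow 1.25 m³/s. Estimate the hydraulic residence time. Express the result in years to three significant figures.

Q = 1.25 m³/s × 3.156e+07 s/yr = 3.945e+07 m³/yr.
Hydraulic residence time τ = V/Q = 8.17e+07/3.945e+07 = 2.071 yr.

2.07 yr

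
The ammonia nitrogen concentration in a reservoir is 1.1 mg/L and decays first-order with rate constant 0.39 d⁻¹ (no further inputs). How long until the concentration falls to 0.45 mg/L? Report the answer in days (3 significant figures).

t = ln(C₀/C)/k = ln(1.1/0.45)/0.39 = 0.8938/0.39 = 2.292 d.

2.29 d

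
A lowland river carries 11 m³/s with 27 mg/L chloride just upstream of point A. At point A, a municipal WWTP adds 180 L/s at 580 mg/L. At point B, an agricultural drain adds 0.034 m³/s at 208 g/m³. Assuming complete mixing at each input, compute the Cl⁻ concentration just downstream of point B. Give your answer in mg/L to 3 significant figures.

36.4 mg/L

180 L/s = 0.18 m³/s.
After input A: C = (11·27 + 0.18·580) / 11.18 = 35.9 mg/L.
After input B: C = (11.18·35.9 + 0.034·208) / 11.21 = 36.43 mg/L.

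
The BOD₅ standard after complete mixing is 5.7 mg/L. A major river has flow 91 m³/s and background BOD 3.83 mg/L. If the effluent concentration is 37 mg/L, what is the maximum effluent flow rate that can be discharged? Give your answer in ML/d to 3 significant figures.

470 ML/d

Mass balance at complete mixing: C_std·(Q_w + Q_r) = Q_w·C_e + Q_r·C_b.
Rearranging, Q_w = Q_r·(C_std − C_b)/(C_e − C_std) = 91·(5.7 − 3.83) / (37 − 5.7) = 5.437 m³/s.
= 469.7 ML/d.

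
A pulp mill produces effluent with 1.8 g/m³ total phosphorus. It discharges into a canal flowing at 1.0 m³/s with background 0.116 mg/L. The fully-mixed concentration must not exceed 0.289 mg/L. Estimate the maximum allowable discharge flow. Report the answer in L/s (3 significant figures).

114 L/s

Mass balance at complete mixing: C_std·(Q_w + Q_r) = Q_w·C_e + Q_r·C_b.
Rearranging, Q_w = Q_r·(C_std − C_b)/(C_e − C_std) = 1.0·(0.289 − 0.116) / (1.8 − 0.289) = 0.1145 m³/s.
= 114.5 L/s.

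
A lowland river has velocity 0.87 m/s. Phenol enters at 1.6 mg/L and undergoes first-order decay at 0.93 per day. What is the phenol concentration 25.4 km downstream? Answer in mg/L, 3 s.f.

1.17 mg/L

Travel time t = 25.4 km / 0.87 m/s = 2.54e+04/0.87 = 2.92e+04 s = 0.3379 d.
First-order decay: C = 1.6·exp(−0.93·0.3379) = 1.6·0.7303 = 1.169 mg/L.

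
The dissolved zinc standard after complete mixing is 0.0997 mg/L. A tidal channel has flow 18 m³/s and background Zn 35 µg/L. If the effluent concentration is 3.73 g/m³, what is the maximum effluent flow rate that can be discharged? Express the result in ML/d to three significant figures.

27.7 ML/d

35 µg/L = 0.035 mg/L.
Mass balance at complete mixing: C_std·(Q_w + Q_r) = Q_w·C_e + Q_r·C_b.
Rearranging, Q_w = Q_r·(C_std − C_b)/(C_e − C_std) = 18·(0.0997 − 0.035) / (3.73 − 0.0997) = 0.3208 m³/s.
= 27.72 ML/d.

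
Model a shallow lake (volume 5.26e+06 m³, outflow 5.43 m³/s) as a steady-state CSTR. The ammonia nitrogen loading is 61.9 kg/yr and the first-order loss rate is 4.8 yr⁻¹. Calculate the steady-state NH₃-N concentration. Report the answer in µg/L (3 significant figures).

Outflow Q = 5.43 m³/s × 3.156e+07 s/yr = 1.714e+08 m³/yr.
Steady-state CSTR mass balance: W = Q·C + k·V·C, so C = W/(Q + kV).
Q + kV = 1.714e+08 + 4.8·5.26e+06 = 1.966e+08 m³/yr.
C = 61.9/1.966e+08 = 3.148e-07 kg/m³ = 0.0003148 mg/L = 0.3148 µg/L.

0.315 µg/L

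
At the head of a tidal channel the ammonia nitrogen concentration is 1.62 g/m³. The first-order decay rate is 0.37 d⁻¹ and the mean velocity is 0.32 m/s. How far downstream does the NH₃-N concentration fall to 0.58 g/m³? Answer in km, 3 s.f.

From C = C₀·e^(−kt), t = ln(C₀/C)/k = ln(1.62/0.58)/0.37 = 1.027/0.37 = 2.776 d.
Distance = v·t = 0.32 m/s × 2.399e+05 s = 7.675e+04 m = 76.75 km.

76.8 km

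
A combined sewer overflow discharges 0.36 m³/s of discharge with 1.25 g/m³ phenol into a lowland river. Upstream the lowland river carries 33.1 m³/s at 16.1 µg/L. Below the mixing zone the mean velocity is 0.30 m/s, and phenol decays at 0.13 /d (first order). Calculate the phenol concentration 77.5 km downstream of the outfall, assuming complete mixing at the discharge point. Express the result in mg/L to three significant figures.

0.0199 mg/L

16.1 µg/L = 0.0161 mg/L.
After complete mixing, C₀ = (0.36·1.25 + 33.1·0.0161) / 33.46 = 0.02938 mg/L.
Travel time t = 7.75e+04 m / 0.30 m/s = 2.583e+05 s = 2.99 d.
C = 0.02938·exp(−0.13·2.99) = 0.02938·0.6779 = 0.01991 mg/L.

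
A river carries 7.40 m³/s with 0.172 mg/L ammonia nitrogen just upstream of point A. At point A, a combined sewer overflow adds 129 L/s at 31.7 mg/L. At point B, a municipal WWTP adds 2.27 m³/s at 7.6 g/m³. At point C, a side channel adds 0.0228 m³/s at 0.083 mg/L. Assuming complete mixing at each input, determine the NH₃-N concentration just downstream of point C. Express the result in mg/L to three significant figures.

2.30 mg/L

129 L/s = 0.129 m³/s.
After input A: C = (7.4·0.172 + 0.129·31.7) / 7.529 = 0.7122 mg/L.
After input B: C = (7.529·0.7122 + 2.27·7.6) / 9.799 = 2.308 mg/L.
After input C: C = (9.799·2.308 + 0.0228·0.083) / 9.822 = 2.303 mg/L.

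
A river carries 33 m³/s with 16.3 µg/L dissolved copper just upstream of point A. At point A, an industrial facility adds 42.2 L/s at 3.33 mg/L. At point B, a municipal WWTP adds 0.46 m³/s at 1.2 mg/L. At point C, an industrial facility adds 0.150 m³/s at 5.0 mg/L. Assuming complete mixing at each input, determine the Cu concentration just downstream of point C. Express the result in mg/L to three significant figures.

0.0588 mg/L

16.3 µg/L = 0.0163 mg/L.
42.2 L/s = 0.0422 m³/s.
After input A: C = (33·0.0163 + 0.0422·3.33) / 33.04 = 0.02053 mg/L.
After input B: C = (33.04·0.02053 + 0.46·1.2) / 33.5 = 0.03673 mg/L.
After input C: C = (33.5·0.03673 + 0.15·5) / 33.65 = 0.05885 mg/L.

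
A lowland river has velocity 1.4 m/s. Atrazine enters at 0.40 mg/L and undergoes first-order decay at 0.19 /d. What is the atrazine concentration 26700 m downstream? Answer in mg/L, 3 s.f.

Travel time t = 26700 m / 1.4 m/s = 2.67e+04/1.4 = 1.907e+04 s = 0.2207 d.
First-order decay: C = 0.40·exp(−0.19·0.2207) = 0.40·0.9589 = 0.3836 mg/L.

0.384 mg/L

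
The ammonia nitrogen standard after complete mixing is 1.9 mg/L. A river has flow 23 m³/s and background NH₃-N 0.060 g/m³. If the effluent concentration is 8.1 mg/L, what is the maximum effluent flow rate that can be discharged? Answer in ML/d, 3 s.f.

Mass balance at complete mixing: C_std·(Q_w + Q_r) = Q_w·C_e + Q_r·C_b.
Rearranging, Q_w = Q_r·(C_std − C_b)/(C_e − C_std) = 23·(1.9 − 0.06) / (8.1 − 1.9) = 6.826 m³/s.
= 589.7 ML/d.

590 ML/d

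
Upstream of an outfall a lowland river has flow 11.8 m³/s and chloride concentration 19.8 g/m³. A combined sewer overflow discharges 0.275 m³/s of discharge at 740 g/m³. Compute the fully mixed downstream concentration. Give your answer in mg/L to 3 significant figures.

By mass balance at complete mixing, C = (0.275·740 + 11.8·19.8) / (0.275 + 11.8) = 437.1/12.08 = 36.2 mg/L.

36.2 mg/L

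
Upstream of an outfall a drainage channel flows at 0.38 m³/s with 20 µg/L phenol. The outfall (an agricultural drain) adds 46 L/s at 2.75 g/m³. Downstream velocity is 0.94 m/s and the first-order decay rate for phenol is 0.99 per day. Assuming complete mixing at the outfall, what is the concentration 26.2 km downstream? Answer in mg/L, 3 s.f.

0.229 mg/L

46 L/s = 0.046 m³/s.
20 µg/L = 0.02 mg/L.
After complete mixing, C₀ = (0.046·2.75 + 0.38·0.02) / 0.426 = 0.3148 mg/L.
Travel time t = 2.62e+04 m / 0.94 m/s = 2.787e+04 s = 0.3226 d.
C = 0.3148·exp(−0.99·0.3226) = 0.3148·0.7266 = 0.2287 mg/L.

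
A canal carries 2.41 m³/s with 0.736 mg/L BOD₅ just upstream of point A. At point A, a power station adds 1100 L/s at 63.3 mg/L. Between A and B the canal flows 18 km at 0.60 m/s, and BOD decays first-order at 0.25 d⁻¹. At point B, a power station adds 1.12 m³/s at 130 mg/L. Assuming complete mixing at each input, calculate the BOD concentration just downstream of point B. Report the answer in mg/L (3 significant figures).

1100 L/s = 1.1 m³/s.
After input A: C = (2.41·0.736 + 1.1·63.3) / 3.51 = 20.34 mg/L.
Over the 18 km reach to input B (t = 3e+04 s = 0.3472 d), decay gives C = 20.34·exp(−0.25·0.3472) = 18.65 mg/L.
After input B: C = (3.51·18.65 + 1.12·130) / 4.63 = 45.59 mg/L.

45.6 mg/L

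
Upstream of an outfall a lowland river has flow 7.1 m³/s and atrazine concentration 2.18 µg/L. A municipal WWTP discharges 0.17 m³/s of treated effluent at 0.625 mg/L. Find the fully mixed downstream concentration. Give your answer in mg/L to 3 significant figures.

2.18 µg/L = 0.00218 mg/L.
By mass balance at complete mixing, C = (0.17·0.625 + 7.1·0.00218) / (0.17 + 7.1) = 0.1217/7.27 = 0.01674 mg/L.

0.0167 mg/L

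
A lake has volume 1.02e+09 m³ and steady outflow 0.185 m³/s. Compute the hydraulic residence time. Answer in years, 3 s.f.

175 yr

Q = 0.185 m³/s × 3.156e+07 s/yr = 5.838e+06 m³/yr.
Hydraulic residence time τ = V/Q = 1.02e+09/5.838e+06 = 174.7 yr.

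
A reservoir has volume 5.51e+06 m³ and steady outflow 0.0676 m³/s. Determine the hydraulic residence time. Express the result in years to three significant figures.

Q = 0.0676 m³/s × 3.156e+07 s/yr = 2.133e+06 m³/yr.
Hydraulic residence time τ = V/Q = 5.51e+06/2.133e+06 = 2.583 yr.

2.58 yr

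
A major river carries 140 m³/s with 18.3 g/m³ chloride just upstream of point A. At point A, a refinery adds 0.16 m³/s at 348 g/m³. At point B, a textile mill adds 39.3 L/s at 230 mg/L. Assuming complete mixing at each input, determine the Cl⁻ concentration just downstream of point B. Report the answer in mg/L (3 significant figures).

18.7 mg/L

After input A: C = (140·18.3 + 0.16·348) / 140.2 = 18.68 mg/L.
39.3 L/s = 0.0393 m³/s.
After input B: C = (140.2·18.68 + 0.0393·230) / 140.2 = 18.74 mg/L.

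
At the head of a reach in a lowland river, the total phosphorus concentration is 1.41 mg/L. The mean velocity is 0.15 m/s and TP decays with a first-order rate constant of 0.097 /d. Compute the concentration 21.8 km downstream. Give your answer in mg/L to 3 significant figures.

1.20 mg/L

Travel time t = 21.8 km / 0.15 m/s = 2.18e+04/0.15 = 1.453e+05 s = 1.682 d.
First-order decay: C = 1.41·exp(−0.097·1.682) = 1.41·0.8495 = 1.198 mg/L.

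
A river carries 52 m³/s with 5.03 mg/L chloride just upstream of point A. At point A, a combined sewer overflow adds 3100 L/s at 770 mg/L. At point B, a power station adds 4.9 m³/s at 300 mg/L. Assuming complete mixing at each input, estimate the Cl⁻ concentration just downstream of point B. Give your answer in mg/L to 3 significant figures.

3100 L/s = 3.1 m³/s.
After input A: C = (52·5.03 + 3.1·770) / 55.1 = 48.07 mg/L.
After input B: C = (55.1·48.07 + 4.9·300) / 60 = 68.64 mg/L.

68.6 mg/L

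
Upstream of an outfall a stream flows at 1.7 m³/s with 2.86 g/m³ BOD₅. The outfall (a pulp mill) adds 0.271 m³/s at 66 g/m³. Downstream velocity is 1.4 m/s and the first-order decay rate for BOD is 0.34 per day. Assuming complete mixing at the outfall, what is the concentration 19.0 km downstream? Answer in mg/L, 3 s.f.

10.9 mg/L

After complete mixing, C₀ = (0.271·66 + 1.7·2.86) / 1.971 = 11.54 mg/L.
Travel time t = 1.9e+04 m / 1.4 m/s = 1.357e+04 s = 0.1571 d.
C = 11.54·exp(−0.34·0.1571) = 11.54·0.948 = 10.94 mg/L.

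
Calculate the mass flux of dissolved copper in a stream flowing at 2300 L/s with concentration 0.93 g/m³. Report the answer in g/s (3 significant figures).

2300 L/s = 2.3 m³/s.
Mass flux = Q·C = 2.3 m³/s × 0.93 g/m³ = 2.139 g/s.

2.14 g/s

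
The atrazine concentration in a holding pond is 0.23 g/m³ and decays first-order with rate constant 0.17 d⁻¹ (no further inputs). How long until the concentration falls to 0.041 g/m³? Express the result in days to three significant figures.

10.1 d

t = ln(C₀/C)/k = ln(0.23/0.041)/0.17 = 1.725/0.17 = 10.14 d.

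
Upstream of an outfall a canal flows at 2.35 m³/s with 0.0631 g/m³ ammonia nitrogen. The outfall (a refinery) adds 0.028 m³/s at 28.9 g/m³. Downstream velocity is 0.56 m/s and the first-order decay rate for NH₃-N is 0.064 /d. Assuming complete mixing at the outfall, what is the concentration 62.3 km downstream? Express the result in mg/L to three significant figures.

After complete mixing, C₀ = (0.028·28.9 + 2.35·0.0631) / 2.378 = 0.4026 mg/L.
Travel time t = 6.23e+04 m / 0.56 m/s = 1.112e+05 s = 1.288 d.
C = 0.4026·exp(−0.064·1.288) = 0.4026·0.9209 = 0.3708 mg/L.

0.371 mg/L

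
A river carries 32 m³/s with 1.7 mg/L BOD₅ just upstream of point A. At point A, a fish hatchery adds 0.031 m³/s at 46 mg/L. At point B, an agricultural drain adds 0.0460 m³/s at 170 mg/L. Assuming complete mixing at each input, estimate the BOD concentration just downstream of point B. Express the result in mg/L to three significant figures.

After input A: C = (32·1.7 + 0.031·46) / 32.03 = 1.743 mg/L.
After input B: C = (32.03·1.743 + 0.046·170) / 32.08 = 1.984 mg/L.

1.98 mg/L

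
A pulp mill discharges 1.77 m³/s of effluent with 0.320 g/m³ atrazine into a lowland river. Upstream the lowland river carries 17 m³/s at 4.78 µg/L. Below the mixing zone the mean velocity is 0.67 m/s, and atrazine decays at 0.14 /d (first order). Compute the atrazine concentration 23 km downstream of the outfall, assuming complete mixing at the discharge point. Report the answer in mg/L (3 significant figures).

4.78 µg/L = 0.00478 mg/L.
After complete mixing, C₀ = (1.77·0.32 + 17·0.00478) / 18.77 = 0.03451 mg/L.
Travel time t = 2.3e+04 m / 0.67 m/s = 3.433e+04 s = 0.3973 d.
C = 0.03451·exp(−0.14·0.3973) = 0.03451·0.9459 = 0.03264 mg/L.

0.0326 mg/L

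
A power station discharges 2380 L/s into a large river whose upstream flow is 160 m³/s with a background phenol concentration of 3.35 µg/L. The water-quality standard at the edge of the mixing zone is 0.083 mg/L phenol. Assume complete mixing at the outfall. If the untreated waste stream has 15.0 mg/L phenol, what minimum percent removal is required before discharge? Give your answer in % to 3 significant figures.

63.7 %

2380 L/s = 2.38 m³/s.
3.35 µg/L = 0.00335 mg/L.
Mass balance: 0.083·162.4 = 2.38·Cₑ + 160·0.00335.
Cₑ = (13.48 − 0.536) / 2.38 = 5.438 mg/L.
Required removal = 1 − 5.438/15.0 = 63.75 %.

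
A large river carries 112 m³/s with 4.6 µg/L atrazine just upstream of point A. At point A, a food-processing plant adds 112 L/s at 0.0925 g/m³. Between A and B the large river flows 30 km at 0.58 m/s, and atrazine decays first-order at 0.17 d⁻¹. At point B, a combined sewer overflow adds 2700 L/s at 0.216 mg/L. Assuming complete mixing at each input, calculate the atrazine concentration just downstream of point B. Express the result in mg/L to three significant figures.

4.6 µg/L = 0.0046 mg/L.
112 L/s = 0.112 m³/s.
After input A: C = (112·0.0046 + 0.112·0.0925) / 112.1 = 0.004688 mg/L.
Over the 30 km reach to input B (t = 5.172e+04 s = 0.5987 d), decay gives C = 0.004688·exp(−0.17·0.5987) = 0.004234 mg/L.
2700 L/s = 2.7 m³/s.
After input B: C = (112.1·0.004234 + 2.7·0.216) / 114.8 = 0.009214 mg/L.

0.00921 mg/L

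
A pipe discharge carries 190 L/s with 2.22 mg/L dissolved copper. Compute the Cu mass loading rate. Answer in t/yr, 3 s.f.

13.3 t/yr

190 L/s = 0.19 m³/s.
Mass flux = Q·C = 0.19 m³/s × 2.22 g/m³ = 0.4218 g/s.
= 0.4218 g/s × 31.56 = 13.31 t/yr.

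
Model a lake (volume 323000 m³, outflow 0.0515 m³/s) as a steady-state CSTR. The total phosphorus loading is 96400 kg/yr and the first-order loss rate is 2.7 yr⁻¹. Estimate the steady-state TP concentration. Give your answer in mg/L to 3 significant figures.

Outflow Q = 0.0515 m³/s × 3.156e+07 s/yr = 1.625e+06 m³/yr.
Steady-state CSTR mass balance: W = Q·C + k·V·C, so C = W/(Q + kV).
Q + kV = 1.625e+06 + 2.7·323000 = 2.497e+06 m³/yr.
C = 96400/2.497e+06 = 0.0386 kg/m³ = 38.6 mg/L.

38.6 mg/L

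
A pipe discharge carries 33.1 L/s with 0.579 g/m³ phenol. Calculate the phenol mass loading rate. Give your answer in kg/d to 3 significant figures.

1.66 kg/d

33.1 L/s = 0.0331 m³/s.
Mass flux = Q·C = 0.0331 m³/s × 0.579 g/m³ = 0.01916 g/s.
= 0.01916 g/s × 86.4 = 1.656 kg/d.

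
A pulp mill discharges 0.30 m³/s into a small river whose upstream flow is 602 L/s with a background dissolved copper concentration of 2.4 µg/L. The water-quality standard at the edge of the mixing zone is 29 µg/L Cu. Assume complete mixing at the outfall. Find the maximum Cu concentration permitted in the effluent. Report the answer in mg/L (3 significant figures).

0.0824 mg/L

602 L/s = 0.602 m³/s.
2.4 µg/L = 0.0024 mg/L.
29 µg/L = 0.029 mg/L.
Mass balance: 0.029·0.902 = 0.3·Cₑ + 0.602·0.0024.
Cₑ = (0.02616 − 0.001445) / 0.3 = 0.08238 mg/L.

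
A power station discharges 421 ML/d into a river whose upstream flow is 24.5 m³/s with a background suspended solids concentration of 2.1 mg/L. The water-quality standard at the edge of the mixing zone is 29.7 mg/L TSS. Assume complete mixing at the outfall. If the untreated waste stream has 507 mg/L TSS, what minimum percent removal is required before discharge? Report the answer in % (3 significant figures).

421 ML/d = 4.873 m³/s.
Mass balance: 29.7·29.37 = 4.873·Cₑ + 24.5·2.1.
Cₑ = (872.4 − 51.45) / 4.873 = 168.5 mg/L.
Required removal = 1 − 168.5/507 = 66.77 %.

66.8 %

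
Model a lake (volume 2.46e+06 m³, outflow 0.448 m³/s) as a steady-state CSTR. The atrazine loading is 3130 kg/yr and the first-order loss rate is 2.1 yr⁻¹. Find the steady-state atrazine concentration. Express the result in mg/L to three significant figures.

Outflow Q = 0.448 m³/s × 3.156e+07 s/yr = 1.414e+07 m³/yr.
Steady-state CSTR mass balance: W = Q·C + k·V·C, so C = W/(Q + kV).
Q + kV = 1.414e+07 + 2.1·2.46e+06 = 1.93e+07 m³/yr.
C = 3130/1.93e+07 = 0.0001621 kg/m³ = 0.1621 mg/L.

0.162 mg/L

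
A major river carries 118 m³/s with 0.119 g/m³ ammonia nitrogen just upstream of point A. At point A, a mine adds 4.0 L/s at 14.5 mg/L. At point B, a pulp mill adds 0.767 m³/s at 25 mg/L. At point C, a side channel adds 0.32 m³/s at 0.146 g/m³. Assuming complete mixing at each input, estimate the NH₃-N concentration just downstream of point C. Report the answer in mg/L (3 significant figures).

4.0 L/s = 0.004 m³/s.
After input A: C = (118·0.119 + 0.004·14.5) / 118 = 0.1195 mg/L.
After input B: C = (118·0.1195 + 0.767·25) / 118.8 = 0.2802 mg/L.
After input C: C = (118.8·0.2802 + 0.32·0.146) / 119.1 = 0.2798 mg/L.

0.280 mg/L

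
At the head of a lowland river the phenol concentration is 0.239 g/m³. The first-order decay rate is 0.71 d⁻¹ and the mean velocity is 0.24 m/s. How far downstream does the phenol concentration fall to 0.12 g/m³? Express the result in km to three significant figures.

From C = C₀·e^(−kt), t = ln(C₀/C)/k = ln(0.239/0.12)/0.71 = 0.689/0.71 = 0.9704 d.
Distance = v·t = 0.24 m/s × 8.384e+04 s = 2.012e+04 m = 20.12 km.

20.1 km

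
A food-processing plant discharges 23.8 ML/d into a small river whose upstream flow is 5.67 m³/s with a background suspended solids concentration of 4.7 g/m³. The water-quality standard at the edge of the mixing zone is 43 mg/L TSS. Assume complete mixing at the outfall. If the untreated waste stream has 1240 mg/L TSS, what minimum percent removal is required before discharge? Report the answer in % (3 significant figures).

23.8 ML/d = 0.2755 m³/s.
Mass balance: 43·5.945 = 0.2755·Cₑ + 5.67·4.7.
Cₑ = (255.7 − 26.65) / 0.2755 = 831.3 mg/L.
Required removal = 1 − 831.3/1240 = 32.96 %.

33.0 %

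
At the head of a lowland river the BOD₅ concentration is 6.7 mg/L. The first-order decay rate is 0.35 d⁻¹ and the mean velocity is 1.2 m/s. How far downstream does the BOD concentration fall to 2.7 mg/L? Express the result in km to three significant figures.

269 km

From C = C₀·e^(−kt), t = ln(C₀/C)/k = ln(6.7/2.7)/0.35 = 0.9089/0.35 = 2.597 d.
Distance = v·t = 1.2 m/s × 2.244e+05 s = 2.692e+05 m = 269.2 km.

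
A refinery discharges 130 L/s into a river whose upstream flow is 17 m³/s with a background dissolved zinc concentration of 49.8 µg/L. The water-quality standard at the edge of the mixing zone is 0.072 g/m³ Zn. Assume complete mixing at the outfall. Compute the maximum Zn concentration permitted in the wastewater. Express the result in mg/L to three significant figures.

2.98 mg/L

130 L/s = 0.13 m³/s.
49.8 µg/L = 0.0498 mg/L.
Mass balance: 0.072·17.13 = 0.13·Cₑ + 17·0.0498.
Cₑ = (1.233 − 0.8466) / 0.13 = 2.975 mg/L.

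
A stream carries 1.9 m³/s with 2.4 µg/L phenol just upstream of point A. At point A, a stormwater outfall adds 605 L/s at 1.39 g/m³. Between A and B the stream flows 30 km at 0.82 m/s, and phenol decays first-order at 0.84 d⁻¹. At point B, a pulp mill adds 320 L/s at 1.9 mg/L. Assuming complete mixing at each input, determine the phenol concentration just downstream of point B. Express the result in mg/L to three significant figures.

0.425 mg/L

2.4 µg/L = 0.0024 mg/L.
605 L/s = 0.605 m³/s.
After input A: C = (1.9·0.0024 + 0.605·1.39) / 2.505 = 0.3375 mg/L.
Over the 30 km reach to input B (t = 3.659e+04 s = 0.4234 d), decay gives C = 0.3375·exp(−0.84·0.4234) = 0.2365 mg/L.
320 L/s = 0.32 m³/s.
After input B: C = (2.505·0.2365 + 0.32·1.9) / 2.825 = 0.4249 mg/L.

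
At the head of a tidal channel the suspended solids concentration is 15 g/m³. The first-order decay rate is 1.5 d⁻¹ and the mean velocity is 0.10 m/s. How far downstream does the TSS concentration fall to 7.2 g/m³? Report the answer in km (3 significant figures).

4.23 km

From C = C₀·e^(−kt), t = ln(C₀/C)/k = ln(15/7.2)/1.5 = 0.734/1.5 = 0.4893 d.
Distance = v·t = 0.10 m/s × 4.228e+04 s = 4228 m = 4.228 km.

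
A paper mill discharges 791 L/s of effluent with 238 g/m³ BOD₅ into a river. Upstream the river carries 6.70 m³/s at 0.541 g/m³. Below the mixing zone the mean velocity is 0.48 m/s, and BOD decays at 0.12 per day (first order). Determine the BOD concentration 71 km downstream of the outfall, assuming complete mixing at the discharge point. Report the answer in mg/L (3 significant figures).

20.9 mg/L

791 L/s = 0.791 m³/s.
After complete mixing, C₀ = (0.791·238 + 6.7·0.541) / 7.491 = 25.62 mg/L.
Travel time t = 7.1e+04 m / 0.48 m/s = 1.479e+05 s = 1.712 d.
C = 25.62·exp(−0.12·1.712) = 25.62·0.8143 = 20.86 mg/L.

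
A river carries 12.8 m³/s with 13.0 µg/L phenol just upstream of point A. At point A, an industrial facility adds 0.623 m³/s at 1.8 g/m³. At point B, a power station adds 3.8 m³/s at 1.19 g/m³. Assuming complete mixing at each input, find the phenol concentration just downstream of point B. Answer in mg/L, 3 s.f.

0.337 mg/L

13.0 µg/L = 0.013 mg/L.
After input A: C = (12.8·0.013 + 0.623·1.8) / 13.42 = 0.09594 mg/L.
After input B: C = (13.42·0.09594 + 3.8·1.19) / 17.22 = 0.3373 mg/L.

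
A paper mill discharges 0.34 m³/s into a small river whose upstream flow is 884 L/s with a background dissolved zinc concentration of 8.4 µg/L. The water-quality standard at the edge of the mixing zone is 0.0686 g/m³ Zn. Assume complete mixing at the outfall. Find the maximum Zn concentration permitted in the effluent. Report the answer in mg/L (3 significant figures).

0.225 mg/L

884 L/s = 0.884 m³/s.
8.4 µg/L = 0.0084 mg/L.
Mass balance: 0.0686·1.224 = 0.34·Cₑ + 0.884·0.0084.
Cₑ = (0.08397 − 0.007426) / 0.34 = 0.2251 mg/L.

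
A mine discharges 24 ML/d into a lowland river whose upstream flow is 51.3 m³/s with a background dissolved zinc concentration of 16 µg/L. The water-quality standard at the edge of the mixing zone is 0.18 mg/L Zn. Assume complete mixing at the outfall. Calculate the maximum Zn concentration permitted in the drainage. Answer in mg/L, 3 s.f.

24 ML/d = 0.2778 m³/s.
16 µg/L = 0.016 mg/L.
Mass balance: 0.18·51.58 = 0.2778·Cₑ + 51.3·0.016.
Cₑ = (9.284 − 0.8208) / 0.2778 = 30.47 mg/L.

30.5 mg/L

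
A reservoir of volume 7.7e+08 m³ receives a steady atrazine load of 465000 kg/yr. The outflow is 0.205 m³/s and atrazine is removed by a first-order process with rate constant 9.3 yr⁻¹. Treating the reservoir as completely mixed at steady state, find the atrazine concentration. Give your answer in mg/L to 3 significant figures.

Outflow Q = 0.205 m³/s × 3.156e+07 s/yr = 6.469e+06 m³/yr.
Steady-state CSTR mass balance: W = Q·C + k·V·C, so C = W/(Q + kV).
Q + kV = 6.469e+06 + 9.3·7.7e+08 = 7.167e+09 m³/yr.
C = 465000/7.167e+09 = 6.488e-05 kg/m³ = 0.06488 mg/L.

0.0649 mg/L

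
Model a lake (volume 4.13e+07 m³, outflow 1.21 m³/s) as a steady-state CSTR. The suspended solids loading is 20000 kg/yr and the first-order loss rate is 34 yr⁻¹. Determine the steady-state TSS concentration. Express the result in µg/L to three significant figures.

Outflow Q = 1.21 m³/s × 3.156e+07 s/yr = 3.818e+07 m³/yr.
Steady-state CSTR mass balance: W = Q·C + k·V·C, so C = W/(Q + kV).
Q + kV = 3.818e+07 + 34·4.13e+07 = 1.442e+09 m³/yr.
C = 20000/1.442e+09 = 1.387e-05 kg/m³ = 0.01387 mg/L = 13.87 µg/L.

13.9 µg/L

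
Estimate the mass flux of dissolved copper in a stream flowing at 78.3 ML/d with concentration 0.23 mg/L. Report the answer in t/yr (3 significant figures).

6.58 t/yr

78.3 ML/d = 0.9062 m³/s.
Mass flux = Q·C = 0.9062 m³/s × 0.23 g/m³ = 0.2084 g/s.
= 0.2084 g/s × 31.56 = 6.578 t/yr.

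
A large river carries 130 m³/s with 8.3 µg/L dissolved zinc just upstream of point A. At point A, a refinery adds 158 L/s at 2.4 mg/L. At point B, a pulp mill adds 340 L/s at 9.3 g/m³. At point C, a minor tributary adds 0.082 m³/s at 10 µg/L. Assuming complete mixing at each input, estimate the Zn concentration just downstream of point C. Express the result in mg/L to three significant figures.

8.3 µg/L = 0.0083 mg/L.
158 L/s = 0.158 m³/s.
After input A: C = (130·0.0083 + 0.158·2.4) / 130.2 = 0.0112 mg/L.
340 L/s = 0.34 m³/s.
After input B: C = (130.2·0.0112 + 0.34·9.3) / 130.5 = 0.0354 mg/L.
10 µg/L = 0.01 mg/L.
After input C: C = (130.5·0.0354 + 0.082·0.01) / 130.6 = 0.03539 mg/L.

0.0354 mg/L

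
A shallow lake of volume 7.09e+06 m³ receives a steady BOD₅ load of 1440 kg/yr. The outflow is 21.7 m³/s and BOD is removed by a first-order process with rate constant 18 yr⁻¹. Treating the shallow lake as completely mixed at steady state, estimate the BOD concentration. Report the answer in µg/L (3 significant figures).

Outflow Q = 21.7 m³/s × 3.156e+07 s/yr = 6.848e+08 m³/yr.
Steady-state CSTR mass balance: W = Q·C + k·V·C, so C = W/(Q + kV).
Q + kV = 6.848e+08 + 18·7.09e+06 = 8.124e+08 m³/yr.
C = 1440/8.124e+08 = 1.772e-06 kg/m³ = 0.001772 mg/L = 1.772 µg/L.

1.77 µg/L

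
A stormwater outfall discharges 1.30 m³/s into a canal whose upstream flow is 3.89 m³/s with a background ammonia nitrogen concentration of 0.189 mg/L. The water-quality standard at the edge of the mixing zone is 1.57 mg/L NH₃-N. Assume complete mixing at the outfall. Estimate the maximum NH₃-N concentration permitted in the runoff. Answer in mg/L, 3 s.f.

Mass balance: 1.57·5.19 = 1.3·Cₑ + 3.89·0.189.
Cₑ = (8.148 − 0.7352) / 1.3 = 5.702 mg/L.

5.70 mg/L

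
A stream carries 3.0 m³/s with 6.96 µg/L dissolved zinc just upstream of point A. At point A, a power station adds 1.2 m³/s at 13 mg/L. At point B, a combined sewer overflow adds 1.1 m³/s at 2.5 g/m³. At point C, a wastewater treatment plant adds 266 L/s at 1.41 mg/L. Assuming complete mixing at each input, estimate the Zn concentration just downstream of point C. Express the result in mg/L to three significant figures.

3.37 mg/L

6.96 µg/L = 0.00696 mg/L.
After input A: C = (3·0.00696 + 1.2·13) / 4.2 = 3.719 mg/L.
After input B: C = (4.2·3.719 + 1.1·2.5) / 5.3 = 3.466 mg/L.
266 L/s = 0.266 m³/s.
After input C: C = (5.3·3.466 + 0.266·1.41) / 5.566 = 3.368 mg/L.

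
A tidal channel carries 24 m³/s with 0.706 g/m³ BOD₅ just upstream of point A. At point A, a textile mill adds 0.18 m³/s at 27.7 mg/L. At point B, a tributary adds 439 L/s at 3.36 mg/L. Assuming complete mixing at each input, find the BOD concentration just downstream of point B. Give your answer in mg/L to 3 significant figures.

0.951 mg/L

After input A: C = (24·0.706 + 0.18·27.7) / 24.18 = 0.9069 mg/L.
439 L/s = 0.439 m³/s.
After input B: C = (24.18·0.9069 + 0.439·3.36) / 24.62 = 0.9507 mg/L.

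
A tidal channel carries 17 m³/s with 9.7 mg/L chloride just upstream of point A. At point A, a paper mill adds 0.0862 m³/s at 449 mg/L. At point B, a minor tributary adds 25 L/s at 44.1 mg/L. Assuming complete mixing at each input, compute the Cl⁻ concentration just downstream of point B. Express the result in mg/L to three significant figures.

12.0 mg/L

After input A: C = (17·9.7 + 0.0862·449) / 17.09 = 11.92 mg/L.
25 L/s = 0.025 m³/s.
After input B: C = (17.09·11.92 + 0.025·44.1) / 17.11 = 11.96 mg/L.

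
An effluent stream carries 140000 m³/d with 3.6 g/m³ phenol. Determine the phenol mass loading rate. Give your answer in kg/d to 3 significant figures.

140000 m³/d = 1.62 m³/s.
Mass flux = Q·C = 1.62 m³/s × 3.6 g/m³ = 5.833 g/s.
= 5.833 g/s × 86.4 = 504 kg/d.

504 kg/d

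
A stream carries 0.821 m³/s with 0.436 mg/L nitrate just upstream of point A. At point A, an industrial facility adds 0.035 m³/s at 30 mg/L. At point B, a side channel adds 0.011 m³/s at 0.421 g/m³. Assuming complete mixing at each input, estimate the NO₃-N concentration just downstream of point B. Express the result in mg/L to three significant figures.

1.63 mg/L

After input A: C = (0.821·0.436 + 0.035·30) / 0.856 = 1.645 mg/L.
After input B: C = (0.856·1.645 + 0.011·0.421) / 0.867 = 1.629 mg/L.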